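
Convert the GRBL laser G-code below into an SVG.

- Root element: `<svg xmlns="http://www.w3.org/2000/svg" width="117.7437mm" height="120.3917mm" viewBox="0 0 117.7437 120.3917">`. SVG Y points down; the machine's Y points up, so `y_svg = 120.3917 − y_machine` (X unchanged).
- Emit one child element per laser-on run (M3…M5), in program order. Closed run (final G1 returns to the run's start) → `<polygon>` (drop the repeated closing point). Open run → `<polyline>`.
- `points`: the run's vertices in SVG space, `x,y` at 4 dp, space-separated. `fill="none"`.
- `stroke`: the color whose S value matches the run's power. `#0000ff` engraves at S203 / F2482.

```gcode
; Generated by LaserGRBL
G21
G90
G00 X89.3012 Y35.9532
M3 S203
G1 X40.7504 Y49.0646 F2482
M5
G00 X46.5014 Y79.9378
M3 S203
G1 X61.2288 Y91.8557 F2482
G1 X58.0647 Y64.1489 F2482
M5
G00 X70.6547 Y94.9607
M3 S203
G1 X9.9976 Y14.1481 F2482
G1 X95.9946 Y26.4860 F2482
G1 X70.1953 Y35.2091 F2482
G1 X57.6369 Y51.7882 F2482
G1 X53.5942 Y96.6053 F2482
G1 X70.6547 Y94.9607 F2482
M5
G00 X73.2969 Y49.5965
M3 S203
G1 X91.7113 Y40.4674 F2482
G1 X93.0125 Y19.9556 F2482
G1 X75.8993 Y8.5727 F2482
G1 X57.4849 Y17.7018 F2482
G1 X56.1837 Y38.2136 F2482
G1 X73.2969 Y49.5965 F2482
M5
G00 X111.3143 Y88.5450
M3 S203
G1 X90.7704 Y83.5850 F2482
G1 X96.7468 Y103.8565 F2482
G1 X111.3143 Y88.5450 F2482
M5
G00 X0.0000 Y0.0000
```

Each laser-on run becomes one SVG element. Flip Y back into SVG space with y_svg = 120.3917 − y_machine. Every run uses S203, so all elements get stroke `#0000ff` (engrave).

Run 1: The run is open, so emit a `<polyline>` with points (Y-flipped): 89.3012,84.4385 40.7504,71.3271.

Run 2: The run is open, so emit a `<polyline>` with points (Y-flipped): 46.5014,40.4539 61.2288,28.5360 58.0647,56.2428.

Run 3: The run returns to its start, so emit a `<polygon>` with points (Y-flipped): 70.6547,25.4310 9.9976,106.2436 95.9946,93.9057 70.1953,85.1826 57.6369,68.6035 53.5942,23.7864.

Run 4: The run returns to its start, so emit a `<polygon>` with points (Y-flipped): 73.2969,70.7952 91.7113,79.9243 93.0125,100.4361 75.8993,111.8190 57.4849,102.6899 56.1837,82.1781.

Run 5: The run returns to its start, so emit a `<polygon>` with points (Y-flipped): 111.3143,31.8467 90.7704,36.8067 96.7468,16.5352.

<svg xmlns="http://www.w3.org/2000/svg" width="117.7437mm" height="120.3917mm" viewBox="0 0 117.7437 120.3917">
  <polyline points="89.3012,84.4385 40.7504,71.3271" fill="none" stroke="#0000ff"/>
  <polyline points="46.5014,40.4539 61.2288,28.5360 58.0647,56.2428" fill="none" stroke="#0000ff"/>
  <polygon points="70.6547,25.4310 9.9976,106.2436 95.9946,93.9057 70.1953,85.1826 57.6369,68.6035 53.5942,23.7864" fill="none" stroke="#0000ff"/>
  <polygon points="73.2969,70.7952 91.7113,79.9243 93.0125,100.4361 75.8993,111.8190 57.4849,102.6899 56.1837,82.1781" fill="none" stroke="#0000ff"/>
  <polygon points="111.3143,31.8467 90.7704,36.8067 96.7468,16.5352" fill="none" stroke="#0000ff"/>
</svg>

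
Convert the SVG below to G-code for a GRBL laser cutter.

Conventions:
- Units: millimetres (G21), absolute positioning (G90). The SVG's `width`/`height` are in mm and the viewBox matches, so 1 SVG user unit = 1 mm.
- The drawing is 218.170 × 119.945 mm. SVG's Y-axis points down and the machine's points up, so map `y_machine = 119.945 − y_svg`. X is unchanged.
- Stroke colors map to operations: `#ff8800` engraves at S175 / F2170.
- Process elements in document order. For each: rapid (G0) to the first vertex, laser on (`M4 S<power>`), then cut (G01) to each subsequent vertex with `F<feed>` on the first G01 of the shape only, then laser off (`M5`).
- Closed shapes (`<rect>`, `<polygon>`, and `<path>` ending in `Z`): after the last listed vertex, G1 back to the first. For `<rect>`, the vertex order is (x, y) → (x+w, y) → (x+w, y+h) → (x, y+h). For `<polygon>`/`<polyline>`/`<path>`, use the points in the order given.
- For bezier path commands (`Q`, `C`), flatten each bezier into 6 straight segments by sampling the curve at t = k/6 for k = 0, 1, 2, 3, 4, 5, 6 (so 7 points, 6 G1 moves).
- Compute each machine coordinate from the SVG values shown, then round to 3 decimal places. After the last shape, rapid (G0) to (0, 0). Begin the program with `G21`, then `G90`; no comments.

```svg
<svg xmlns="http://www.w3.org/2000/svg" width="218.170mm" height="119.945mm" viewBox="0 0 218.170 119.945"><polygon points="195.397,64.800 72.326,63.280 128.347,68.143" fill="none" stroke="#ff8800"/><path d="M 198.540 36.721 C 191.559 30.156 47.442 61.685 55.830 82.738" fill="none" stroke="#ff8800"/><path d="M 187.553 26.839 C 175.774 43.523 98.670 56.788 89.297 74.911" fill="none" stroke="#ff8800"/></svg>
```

viewBox `0 0 218.170 119.945` with mm width/height → 1 unit = 1 mm. Flip: y_m = 119.945 − y_svg.

**Shape 1** — `<polygon>` closed polygon, stroke `#ff8800` → engrave (S175, F2170). Machine vertices: (195.397,55.145) → (72.326,56.665) → (128.347,51.802) → (195.397,55.145). Closed: final G1 returns to the first vertex.

**Shape 2** — `<path>` cubic bezier, stroke `#ff8800` → engrave (S175, F2170). Control points (SVG): P0=(198.540,36.721), P1=(191.559,30.156), P2=(47.442,61.685), P3=(55.830,82.738); sampled at t=k/6. Machine vertices: (198.540,83.224) → (184.962,83.557) → (156.574,78.890) → (121.422,70.572) → (87.550,59.953) → (63.004,48.382) → (55.830,37.207). Open path.

**Shape 3** — `<path>` cubic bezier, stroke `#ff8800` → engrave (S175, F2170). Control points (SVG): P0=(187.553,26.839), P1=(175.774,43.523), P2=(98.670,56.788), P3=(89.297,74.911); sampled at t=k/6. Machine vertices: (187.553,93.106) → (176.836,85.011) → (158.927,77.255) → (137.523,69.610) → (116.319,61.844) → (99.012,53.729) → (89.297,45.034). Open path.

G21
G90
G0 X195.397 Y55.145
M4 S175
G01 X72.326 Y56.665 F2170
G01 X128.347 Y51.802
G01 X195.397 Y55.145
M5
G0 X198.540 Y83.224
M4 S175
G01 X184.962 Y83.557 F2170
G01 X156.574 Y78.890
G01 X121.422 Y70.572
G01 X87.550 Y59.953
G01 X63.004 Y48.382
G01 X55.830 Y37.207
M5
G0 X187.553 Y93.106
M4 S175
G01 X176.836 Y85.011 F2170
G01 X158.927 Y77.255
G01 X137.523 Y69.610
G01 X116.319 Y61.844
G01 X99.012 Y53.729
G01 X89.297 Y45.034
M5
G0 X0.000 Y0.000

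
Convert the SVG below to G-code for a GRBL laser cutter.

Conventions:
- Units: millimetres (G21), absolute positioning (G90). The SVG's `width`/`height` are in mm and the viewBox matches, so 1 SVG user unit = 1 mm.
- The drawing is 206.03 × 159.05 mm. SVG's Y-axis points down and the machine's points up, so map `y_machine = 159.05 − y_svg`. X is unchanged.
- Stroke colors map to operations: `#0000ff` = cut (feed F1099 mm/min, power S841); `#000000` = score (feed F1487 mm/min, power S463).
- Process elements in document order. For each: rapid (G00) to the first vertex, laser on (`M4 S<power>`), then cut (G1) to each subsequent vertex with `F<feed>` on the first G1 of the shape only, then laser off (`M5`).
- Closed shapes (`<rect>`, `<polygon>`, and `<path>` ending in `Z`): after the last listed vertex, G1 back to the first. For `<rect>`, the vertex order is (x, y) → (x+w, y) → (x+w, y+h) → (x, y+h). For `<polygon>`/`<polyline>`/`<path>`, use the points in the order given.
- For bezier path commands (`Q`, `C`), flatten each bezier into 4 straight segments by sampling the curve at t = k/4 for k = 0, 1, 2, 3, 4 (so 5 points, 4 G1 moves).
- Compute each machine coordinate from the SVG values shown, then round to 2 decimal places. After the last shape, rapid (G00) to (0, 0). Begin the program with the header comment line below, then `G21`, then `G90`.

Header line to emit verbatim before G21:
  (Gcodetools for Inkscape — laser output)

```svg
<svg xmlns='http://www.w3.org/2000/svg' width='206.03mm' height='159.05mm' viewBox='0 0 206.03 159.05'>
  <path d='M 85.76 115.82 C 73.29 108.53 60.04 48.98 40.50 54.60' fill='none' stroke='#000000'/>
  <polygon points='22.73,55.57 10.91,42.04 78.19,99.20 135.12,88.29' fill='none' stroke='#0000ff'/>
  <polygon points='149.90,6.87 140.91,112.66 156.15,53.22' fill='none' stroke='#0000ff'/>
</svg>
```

viewBox `0 0 206.03 159.05` with mm width/height → 1 unit = 1 mm. Flip: y_m = 159.05 − y_svg.

**Shape 1** — `<path>` cubic bezier, stroke `#000000` → score (S463, F1487). Control points (SVG): P0=(85.76,115.82), P1=(73.29,108.53), P2=(60.04,48.98), P3=(40.50,54.60); sampled at t=k/4. Machine vertices: (85.76,43.23) → (76.18,56.66) → (65.78,78.68) → (54.06,98.28) → (40.50,104.45). Open path.

**Shape 2** — `<polygon>` closed polygon, stroke `#0000ff` → cut (S841, F1099). Machine vertices: (22.73,103.48) → (10.91,117.01) → (78.19,59.85) → (135.12,70.76) → (22.73,103.48). Closed: final G1 returns to the first vertex.

**Shape 3** — `<polygon>` closed polygon, stroke `#0000ff` → cut (S841, F1099). Machine vertices: (149.90,152.18) → (140.91,46.39) → (156.15,105.83) → (149.90,152.18). Closed: final G1 returns to the first vertex.

(Gcodetools for Inkscape — laser output)
G21
G90
G00 X85.76 Y43.23
M4 S463
G1 X76.18 Y56.66 F1487
G1 X65.78 Y78.68
G1 X54.06 Y98.28
G1 X40.50 Y104.45
M5
G00 X22.73 Y103.48
M4 S841
G1 X10.91 Y117.01 F1099
G1 X78.19 Y59.85
G1 X135.12 Y70.76
G1 X22.73 Y103.48
M5
G00 X149.90 Y152.18
M4 S841
G1 X140.91 Y46.39 F1099
G1 X156.15 Y105.83
G1 X149.90 Y152.18
M5
G00 X0.00 Y0.00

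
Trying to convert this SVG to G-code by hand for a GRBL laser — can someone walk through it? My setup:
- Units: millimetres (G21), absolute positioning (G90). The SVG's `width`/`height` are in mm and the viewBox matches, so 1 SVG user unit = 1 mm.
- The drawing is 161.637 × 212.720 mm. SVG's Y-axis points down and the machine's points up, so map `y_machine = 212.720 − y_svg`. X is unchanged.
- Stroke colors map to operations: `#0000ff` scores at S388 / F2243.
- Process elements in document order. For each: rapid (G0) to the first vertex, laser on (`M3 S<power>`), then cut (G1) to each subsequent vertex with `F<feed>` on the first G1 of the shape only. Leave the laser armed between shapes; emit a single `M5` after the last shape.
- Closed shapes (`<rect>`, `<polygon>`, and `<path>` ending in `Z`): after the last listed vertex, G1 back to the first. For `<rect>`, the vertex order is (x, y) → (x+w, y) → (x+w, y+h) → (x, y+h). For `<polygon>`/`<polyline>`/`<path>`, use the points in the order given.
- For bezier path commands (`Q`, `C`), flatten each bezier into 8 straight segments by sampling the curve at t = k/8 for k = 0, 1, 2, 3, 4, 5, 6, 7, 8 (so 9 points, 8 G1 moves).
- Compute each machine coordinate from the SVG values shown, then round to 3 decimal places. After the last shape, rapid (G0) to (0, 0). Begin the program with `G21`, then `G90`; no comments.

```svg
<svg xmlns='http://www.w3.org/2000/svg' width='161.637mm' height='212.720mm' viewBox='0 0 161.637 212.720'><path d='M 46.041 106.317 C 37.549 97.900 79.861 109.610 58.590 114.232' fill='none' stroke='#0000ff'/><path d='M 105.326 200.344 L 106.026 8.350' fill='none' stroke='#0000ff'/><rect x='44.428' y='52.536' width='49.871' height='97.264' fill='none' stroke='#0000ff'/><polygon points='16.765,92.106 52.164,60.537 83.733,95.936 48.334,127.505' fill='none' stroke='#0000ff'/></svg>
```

1 u = 1 mm; y_m = 212.720 − y.

[1] `<path>` cubic bezier, #0000ff→score S388 F2243: (46.041,106.403) → (45.015,108.669) → (47.410,109.367) → (51.888,108.816) → (57.108,107.335) → (61.728,105.243) → (64.409,102.858) → (63.810,100.500) → (58.590,98.488)

[2] `<path>` line segment, #0000ff→score S388 F2243: (105.326,12.376) → (106.026,204.370)

[3] `<rect>` rectangle, #0000ff→score S388 F2243: (44.428,160.184) → (94.299,160.184) → (94.299,62.920) → (44.428,62.920) → (44.428,160.184) (closed)

[4] `<polygon>` regular polygon, #0000ff→score S388 F2243: (16.765,120.614) → (52.164,152.183) → (83.733,116.784) → (48.334,85.215) → (16.765,120.614) (closed)

G21
G90
G0 X46.041 Y106.403
M3 S388
G1 X45.015 Y108.669 F2243
G1 X47.410 Y109.367
G1 X51.888 Y108.816
G1 X57.108 Y107.335
G1 X61.728 Y105.243
G1 X64.409 Y102.858
G1 X63.810 Y100.500
G1 X58.590 Y98.488
G0 X105.326 Y12.376
M3 S388
G1 X106.026 Y204.370 F2243
G0 X44.428 Y160.184
M3 S388
G1 X94.299 Y160.184 F2243
G1 X94.299 Y62.920
G1 X44.428 Y62.920
G1 X44.428 Y160.184
G0 X16.765 Y120.614
M3 S388
G1 X52.164 Y152.183 F2243
G1 X83.733 Y116.784
G1 X48.334 Y85.215
G1 X16.765 Y120.614
M5
G0 X0.000 Y0.000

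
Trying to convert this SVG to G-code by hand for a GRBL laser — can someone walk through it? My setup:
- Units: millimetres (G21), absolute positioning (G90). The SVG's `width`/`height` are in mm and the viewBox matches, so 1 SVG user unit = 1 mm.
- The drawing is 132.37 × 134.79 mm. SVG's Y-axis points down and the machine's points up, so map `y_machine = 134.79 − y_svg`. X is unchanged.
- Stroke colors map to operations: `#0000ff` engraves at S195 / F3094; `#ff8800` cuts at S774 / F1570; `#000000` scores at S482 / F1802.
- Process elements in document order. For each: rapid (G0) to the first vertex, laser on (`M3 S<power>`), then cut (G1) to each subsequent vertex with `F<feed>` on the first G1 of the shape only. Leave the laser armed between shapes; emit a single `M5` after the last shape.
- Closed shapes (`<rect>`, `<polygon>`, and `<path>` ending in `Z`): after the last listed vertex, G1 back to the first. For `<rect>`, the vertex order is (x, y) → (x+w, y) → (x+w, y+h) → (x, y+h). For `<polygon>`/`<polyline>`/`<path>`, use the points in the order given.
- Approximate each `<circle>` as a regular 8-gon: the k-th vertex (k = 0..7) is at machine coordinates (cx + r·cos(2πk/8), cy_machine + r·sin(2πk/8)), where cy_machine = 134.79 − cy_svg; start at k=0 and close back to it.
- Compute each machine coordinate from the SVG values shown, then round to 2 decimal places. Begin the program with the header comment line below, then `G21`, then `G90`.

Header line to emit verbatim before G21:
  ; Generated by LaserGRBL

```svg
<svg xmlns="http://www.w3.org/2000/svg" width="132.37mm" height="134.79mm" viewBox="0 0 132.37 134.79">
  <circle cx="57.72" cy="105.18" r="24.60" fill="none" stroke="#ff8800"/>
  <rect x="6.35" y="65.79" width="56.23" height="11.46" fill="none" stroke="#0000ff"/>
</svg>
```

; Generated by LaserGRBL
G21
G90
G0 X82.32 Y29.61
M3 S774
G1 X75.11 Y47.00 F1570
G1 X57.72 Y54.21
G1 X40.33 Y47.00
G1 X33.12 Y29.61
G1 X40.33 Y12.22
G1 X57.72 Y5.01
G1 X75.11 Y12.22
G1 X82.32 Y29.61
G0 X6.35 Y69.00
M3 S195
G1 X62.58 Y69.00 F3094
G1 X62.58 Y57.54
G1 X6.35 Y57.54
G1 X6.35 Y69.00
M5

Since the viewBox matches the mm dimensions, user units are millimetres directly. The only transform is the Y-flip y_m = 134.79 − y_svg.

Shape 1 is a circle drawn with `<circle>`. Its stroke #ff8800 means cut at S774, F1570. After flipping Y the toolpath is (82.32,29.61) → (75.11,47.00) → (57.72,54.21) → (40.33,47.00) → (33.12,29.61) → (40.33,12.22) → (57.72,5.01) → (75.11,12.22) → (82.32,29.61), returning to the start.

Shape 2 is a rectangle drawn with `<rect>`. Its stroke #0000ff means engrave at S195, F3094. After flipping Y the toolpath is (6.35,69.00) → (62.58,69.00) → (62.58,57.54) → (6.35,57.54) → (6.35,69.00), returning to the start.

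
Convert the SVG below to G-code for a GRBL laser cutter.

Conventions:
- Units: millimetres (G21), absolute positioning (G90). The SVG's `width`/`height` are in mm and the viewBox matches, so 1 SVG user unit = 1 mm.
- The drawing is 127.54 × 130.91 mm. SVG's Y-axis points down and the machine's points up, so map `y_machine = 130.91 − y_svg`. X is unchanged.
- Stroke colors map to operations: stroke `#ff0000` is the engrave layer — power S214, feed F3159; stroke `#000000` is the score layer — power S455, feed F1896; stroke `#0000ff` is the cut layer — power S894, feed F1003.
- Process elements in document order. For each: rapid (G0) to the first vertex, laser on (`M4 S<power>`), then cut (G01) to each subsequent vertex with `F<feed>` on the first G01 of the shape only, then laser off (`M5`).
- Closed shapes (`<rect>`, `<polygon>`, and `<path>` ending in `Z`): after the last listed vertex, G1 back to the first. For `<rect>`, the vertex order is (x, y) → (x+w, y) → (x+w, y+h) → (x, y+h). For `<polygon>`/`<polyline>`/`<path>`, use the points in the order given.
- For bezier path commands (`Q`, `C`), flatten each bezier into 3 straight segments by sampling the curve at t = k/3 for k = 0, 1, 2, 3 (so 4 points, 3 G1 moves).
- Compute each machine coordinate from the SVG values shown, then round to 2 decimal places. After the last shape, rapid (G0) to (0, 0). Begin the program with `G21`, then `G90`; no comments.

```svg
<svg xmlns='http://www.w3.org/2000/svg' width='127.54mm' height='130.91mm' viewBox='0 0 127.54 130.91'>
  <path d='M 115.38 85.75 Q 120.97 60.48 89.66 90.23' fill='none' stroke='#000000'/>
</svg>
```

viewBox `0 0 127.54 130.91` with mm width/height → 1 unit = 1 mm. Flip: y_m = 130.91 − y_svg.

**Shape 1** — `<path>` quadratic bezier, stroke `#000000` → score (S455, F1896). Control points (SVG): P0=(115.38,85.75), P1=(120.97,60.48), P2=(89.66,90.23); sampled at t=k/3. Machine vertices: (115.38,45.16) → (115.01,55.89) → (106.43,54.40) → (89.66,40.68). Open path.

G21
G90
G0 X115.38 Y45.16
M4 S455
G01 X115.01 Y55.89 F1896
G01 X106.43 Y54.40
G01 X89.66 Y40.68
M5
G0 X0.00 Y0.00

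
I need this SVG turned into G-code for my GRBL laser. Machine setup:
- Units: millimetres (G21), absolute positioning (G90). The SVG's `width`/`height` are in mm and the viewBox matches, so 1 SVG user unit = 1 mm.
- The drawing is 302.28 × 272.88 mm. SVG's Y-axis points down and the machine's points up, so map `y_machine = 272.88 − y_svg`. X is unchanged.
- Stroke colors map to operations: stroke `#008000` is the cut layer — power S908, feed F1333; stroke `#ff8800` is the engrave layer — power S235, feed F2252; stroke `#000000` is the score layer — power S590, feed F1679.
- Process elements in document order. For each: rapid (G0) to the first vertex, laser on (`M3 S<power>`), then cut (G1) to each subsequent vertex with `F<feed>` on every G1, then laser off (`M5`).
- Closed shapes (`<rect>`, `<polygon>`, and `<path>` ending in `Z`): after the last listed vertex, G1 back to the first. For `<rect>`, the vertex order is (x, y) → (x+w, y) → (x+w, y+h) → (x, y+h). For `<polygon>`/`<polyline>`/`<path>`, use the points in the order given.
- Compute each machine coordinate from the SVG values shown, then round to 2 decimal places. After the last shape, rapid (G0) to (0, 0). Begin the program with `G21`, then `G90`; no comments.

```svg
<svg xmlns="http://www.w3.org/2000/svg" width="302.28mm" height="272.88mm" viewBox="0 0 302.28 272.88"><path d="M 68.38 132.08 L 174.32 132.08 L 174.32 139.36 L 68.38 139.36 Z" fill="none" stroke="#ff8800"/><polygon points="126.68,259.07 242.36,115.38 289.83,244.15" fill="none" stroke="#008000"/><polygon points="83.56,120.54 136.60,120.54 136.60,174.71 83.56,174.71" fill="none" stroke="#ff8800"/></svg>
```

Since the viewBox matches the mm dimensions, user units are millimetres directly. The only transform is the Y-flip y_m = 272.88 − y_svg.

Shape 1 is a rectangle drawn with `<path>`. Its stroke #ff8800 means engrave at S235, F2252. After flipping Y the toolpath is (68.38,140.80) → (174.32,140.80) → (174.32,133.52) → (68.38,133.52) → (68.38,140.80), returning to the start.

Shape 2 is a closed polygon drawn with `<polygon>`. Its stroke #008000 means cut at S908, F1333. After flipping Y the toolpath is (126.68,13.81) → (242.36,157.50) → (289.83,28.73) → (126.68,13.81), returning to the start.

Shape 3 is a rectangle drawn with `<polygon>`. Its stroke #ff8800 means engrave at S235, F2252. After flipping Y the toolpath is (83.56,152.34) → (136.60,152.34) → (136.60,98.17) → (83.56,98.17) → (83.56,152.34), returning to the start.

G21
G90
G0 X68.38 Y140.80
M3 S235
G1 X174.32 Y140.80 F2252
G1 X174.32 Y133.52 F2252
G1 X68.38 Y133.52 F2252
G1 X68.38 Y140.80 F2252
M5
G0 X126.68 Y13.81
M3 S908
G1 X242.36 Y157.50 F1333
G1 X289.83 Y28.73 F1333
G1 X126.68 Y13.81 F1333
M5
G0 X83.56 Y152.34
M3 S235
G1 X136.60 Y152.34 F2252
G1 X136.60 Y98.17 F2252
G1 X83.56 Y98.17 F2252
G1 X83.56 Y152.34 F2252
M5
G0 X0.00 Y0.00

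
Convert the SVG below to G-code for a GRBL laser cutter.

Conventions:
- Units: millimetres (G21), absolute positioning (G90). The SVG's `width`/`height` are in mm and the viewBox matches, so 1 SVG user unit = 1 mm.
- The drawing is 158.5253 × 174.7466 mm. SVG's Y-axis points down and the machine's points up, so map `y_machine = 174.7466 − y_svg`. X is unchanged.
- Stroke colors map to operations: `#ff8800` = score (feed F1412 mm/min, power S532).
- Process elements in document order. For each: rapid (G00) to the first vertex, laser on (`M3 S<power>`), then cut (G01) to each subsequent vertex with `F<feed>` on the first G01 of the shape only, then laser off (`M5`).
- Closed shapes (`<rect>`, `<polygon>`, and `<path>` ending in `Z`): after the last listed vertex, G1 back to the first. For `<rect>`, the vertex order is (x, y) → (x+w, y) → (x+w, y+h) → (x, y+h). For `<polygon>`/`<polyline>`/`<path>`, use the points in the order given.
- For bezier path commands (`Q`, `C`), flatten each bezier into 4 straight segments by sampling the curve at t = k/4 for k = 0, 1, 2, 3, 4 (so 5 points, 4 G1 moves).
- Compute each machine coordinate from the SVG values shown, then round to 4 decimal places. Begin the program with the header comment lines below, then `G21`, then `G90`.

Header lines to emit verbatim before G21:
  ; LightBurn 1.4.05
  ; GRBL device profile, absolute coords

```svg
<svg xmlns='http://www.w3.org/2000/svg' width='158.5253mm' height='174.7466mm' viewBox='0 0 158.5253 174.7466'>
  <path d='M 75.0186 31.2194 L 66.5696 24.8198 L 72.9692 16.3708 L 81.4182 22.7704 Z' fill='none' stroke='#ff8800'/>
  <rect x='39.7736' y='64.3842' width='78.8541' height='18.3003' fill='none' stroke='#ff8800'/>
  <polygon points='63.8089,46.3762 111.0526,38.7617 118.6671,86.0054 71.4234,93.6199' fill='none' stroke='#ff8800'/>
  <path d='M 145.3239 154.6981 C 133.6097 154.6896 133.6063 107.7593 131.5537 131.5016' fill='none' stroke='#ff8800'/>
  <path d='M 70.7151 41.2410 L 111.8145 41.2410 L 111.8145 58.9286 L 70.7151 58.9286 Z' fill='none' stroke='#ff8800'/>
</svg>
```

; LightBurn 1.4.05
; GRBL device profile, absolute coords
G21
G90
G00 X75.0186 Y143.5272
M3 S532
G01 X66.5696 Y149.9268 F1412
G01 X72.9692 Y158.3758
G01 X81.4182 Y151.9762
G01 X75.0186 Y143.5272
M5
G00 X39.7736 Y110.3624
M3 S532
G01 X118.6277 Y110.3624 F1412
G01 X118.6277 Y92.0621
G01 X39.7736 Y92.0621
G01 X39.7736 Y110.3624
M5
G00 X63.8089 Y128.3704
M3 S532
G01 X111.0526 Y135.9849 F1412
G01 X118.6671 Y88.7412
G01 X71.4234 Y81.1267
G01 X63.8089 Y128.3704
M5
G00 X145.3239 Y20.0485
M3 S532
G01 X138.5190 Y27.0153 F1412
G01 X134.8157 Y40.5533
G01 X132.9239 Y49.6380
G01 X131.5537 Y43.2450
M5
G00 X70.7151 Y133.5056
M3 S532
G01 X111.8145 Y133.5056 F1412
G01 X111.8145 Y115.8180
G01 X70.7151 Y115.8180
G01 X70.7151 Y133.5056
M5

1 u = 1 mm; y_m = 174.7466 − y.

[1] `<path>` regular polygon, #ff8800→score S532 F1412: (75.0186,143.5272) → (66.5696,149.9268) → (72.9692,158.3758) → (81.4182,151.9762) → (75.0186,143.5272) (closed)

[2] `<rect>` rectangle, #ff8800→score S532 F1412: (39.7736,110.3624) → (118.6277,110.3624) → (118.6277,92.0621) → (39.7736,92.0621) → (39.7736,110.3624) (closed)

[3] `<polygon>` regular polygon, #ff8800→score S532 F1412: (63.8089,128.3704) → (111.0526,135.9849) → (118.6671,88.7412) → (71.4234,81.1267) → (63.8089,128.3704) (closed)

[4] `<path>` cubic bezier, #ff8800→score S532 F1412: (145.3239,20.0485) → (138.5190,27.0153) → (134.8157,40.5533) → (132.9239,49.6380) → (131.5537,43.2450)

[5] `<path>` rectangle, #ff8800→score S532 F1412: (70.7151,133.5056) → (111.8145,133.5056) → (111.8145,115.8180) → (70.7151,115.8180) → (70.7151,133.5056) (closed)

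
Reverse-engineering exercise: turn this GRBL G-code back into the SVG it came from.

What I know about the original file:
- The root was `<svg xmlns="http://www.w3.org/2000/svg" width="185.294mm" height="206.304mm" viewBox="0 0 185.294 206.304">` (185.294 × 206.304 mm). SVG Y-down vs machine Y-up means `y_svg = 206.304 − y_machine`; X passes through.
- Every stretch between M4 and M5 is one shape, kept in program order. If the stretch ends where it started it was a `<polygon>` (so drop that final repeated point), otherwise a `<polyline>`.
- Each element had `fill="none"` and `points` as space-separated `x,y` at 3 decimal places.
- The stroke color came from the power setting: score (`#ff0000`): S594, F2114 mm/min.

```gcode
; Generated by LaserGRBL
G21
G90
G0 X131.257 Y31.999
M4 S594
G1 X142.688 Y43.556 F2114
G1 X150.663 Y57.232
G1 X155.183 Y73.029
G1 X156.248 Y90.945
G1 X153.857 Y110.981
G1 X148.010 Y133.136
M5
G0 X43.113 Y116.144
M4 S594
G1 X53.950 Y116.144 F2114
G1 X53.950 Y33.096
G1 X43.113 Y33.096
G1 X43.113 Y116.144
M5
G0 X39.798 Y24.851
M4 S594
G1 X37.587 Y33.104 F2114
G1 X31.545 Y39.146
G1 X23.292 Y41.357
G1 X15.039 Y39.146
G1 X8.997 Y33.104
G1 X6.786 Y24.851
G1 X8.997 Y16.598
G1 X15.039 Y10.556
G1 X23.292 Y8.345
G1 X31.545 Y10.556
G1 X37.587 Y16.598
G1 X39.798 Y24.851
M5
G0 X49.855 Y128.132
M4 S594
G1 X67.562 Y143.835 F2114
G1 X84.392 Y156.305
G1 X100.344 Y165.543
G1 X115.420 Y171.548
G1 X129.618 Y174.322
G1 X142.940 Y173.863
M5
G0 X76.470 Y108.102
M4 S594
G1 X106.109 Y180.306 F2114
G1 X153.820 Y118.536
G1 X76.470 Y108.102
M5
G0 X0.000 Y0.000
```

Each laser-on run becomes one SVG element. Flip Y back into SVG space with y_svg = 206.304 − y_machine. Every run uses S594, so all elements get stroke `#ff0000` (score).

Run 1: The run is open, so emit a `<polyline>` with points (Y-flipped): 131.257,174.305 142.688,162.748 150.663,149.072 155.183,133.275 156.248,115.359 153.857,95.323 148.010,73.168.

Run 2: The run returns to its start, so emit a `<polygon>` with points (Y-flipped): 43.113,90.160 53.950,90.160 53.950,173.208 43.113,173.208.

Run 3: The run returns to its start, so emit a `<polygon>` with points (Y-flipped): 39.798,181.453 37.587,173.200 31.545,167.158 23.292,164.947 15.039,167.158 8.997,173.200 6.786,181.453 8.997,189.706 15.039,195.748 23.292,197.959 31.545,195.748 37.587,189.706.

Run 4: The run is open, so emit a `<polyline>` with points (Y-flipped): 49.855,78.172 67.562,62.469 84.392,49.999 100.344,40.761 115.420,34.756 129.618,31.982 142.940,32.441.

Run 5: The run returns to its start, so emit a `<polygon>` with points (Y-flipped): 76.470,98.202 106.109,25.998 153.820,87.768.

<svg xmlns="http://www.w3.org/2000/svg" width="185.294mm" height="206.304mm" viewBox="0 0 185.294 206.304">
  <polyline points="131.257,174.305 142.688,162.748 150.663,149.072 155.183,133.275 156.248,115.359 153.857,95.323 148.010,73.168" fill="none" stroke="#ff0000"/>
  <polygon points="43.113,90.160 53.950,90.160 53.950,173.208 43.113,173.208" fill="none" stroke="#ff0000"/>
  <polygon points="39.798,181.453 37.587,173.200 31.545,167.158 23.292,164.947 15.039,167.158 8.997,173.200 6.786,181.453 8.997,189.706 15.039,195.748 23.292,197.959 31.545,195.748 37.587,189.706" fill="none" stroke="#ff0000"/>
  <polyline points="49.855,78.172 67.562,62.469 84.392,49.999 100.344,40.761 115.420,34.756 129.618,31.982 142.940,32.441" fill="none" stroke="#ff0000"/>
  <polygon points="76.470,98.202 106.109,25.998 153.820,87.768" fill="none" stroke="#ff0000"/>
</svg>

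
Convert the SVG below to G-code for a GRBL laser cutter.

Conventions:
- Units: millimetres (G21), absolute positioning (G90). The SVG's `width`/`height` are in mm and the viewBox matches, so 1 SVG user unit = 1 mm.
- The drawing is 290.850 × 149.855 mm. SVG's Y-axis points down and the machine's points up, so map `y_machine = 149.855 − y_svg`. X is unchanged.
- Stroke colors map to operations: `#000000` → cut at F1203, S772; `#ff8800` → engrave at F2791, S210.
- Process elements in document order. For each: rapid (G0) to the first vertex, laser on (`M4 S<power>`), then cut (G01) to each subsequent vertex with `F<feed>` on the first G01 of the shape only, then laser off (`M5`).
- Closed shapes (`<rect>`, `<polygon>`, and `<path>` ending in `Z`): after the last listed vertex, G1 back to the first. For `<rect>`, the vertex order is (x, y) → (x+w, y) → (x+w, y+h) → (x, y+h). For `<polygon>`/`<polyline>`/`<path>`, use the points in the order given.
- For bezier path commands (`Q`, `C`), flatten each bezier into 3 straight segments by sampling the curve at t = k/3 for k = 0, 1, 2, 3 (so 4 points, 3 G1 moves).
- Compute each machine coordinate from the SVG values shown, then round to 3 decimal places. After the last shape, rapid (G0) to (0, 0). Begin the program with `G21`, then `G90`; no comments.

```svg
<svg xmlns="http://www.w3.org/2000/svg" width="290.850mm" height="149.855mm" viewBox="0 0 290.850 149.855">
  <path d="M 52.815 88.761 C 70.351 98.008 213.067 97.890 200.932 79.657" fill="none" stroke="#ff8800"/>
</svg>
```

G21
G90
G0 X52.815 Y61.094
M4 S210
G01 X101.706 Y55.293 F2791
G01 X171.822 Y57.679
G01 X200.932 Y70.198
M5
G0 X0.000 Y0.000

viewBox `0 0 290.850 149.855` with mm width/height → 1 unit = 1 mm. Flip: y_m = 149.855 − y_svg.

**Shape 1** — `<path>` cubic bezier, stroke `#ff8800` → engrave (S210, F2791). Control points (SVG): P0=(52.815,88.761), P1=(70.351,98.008), P2=(213.067,97.890), P3=(200.932,79.657); sampled at t=k/3. Machine vertices: (52.815,61.094) → (101.706,55.293) → (171.822,57.679) → (200.932,70.198). Open path.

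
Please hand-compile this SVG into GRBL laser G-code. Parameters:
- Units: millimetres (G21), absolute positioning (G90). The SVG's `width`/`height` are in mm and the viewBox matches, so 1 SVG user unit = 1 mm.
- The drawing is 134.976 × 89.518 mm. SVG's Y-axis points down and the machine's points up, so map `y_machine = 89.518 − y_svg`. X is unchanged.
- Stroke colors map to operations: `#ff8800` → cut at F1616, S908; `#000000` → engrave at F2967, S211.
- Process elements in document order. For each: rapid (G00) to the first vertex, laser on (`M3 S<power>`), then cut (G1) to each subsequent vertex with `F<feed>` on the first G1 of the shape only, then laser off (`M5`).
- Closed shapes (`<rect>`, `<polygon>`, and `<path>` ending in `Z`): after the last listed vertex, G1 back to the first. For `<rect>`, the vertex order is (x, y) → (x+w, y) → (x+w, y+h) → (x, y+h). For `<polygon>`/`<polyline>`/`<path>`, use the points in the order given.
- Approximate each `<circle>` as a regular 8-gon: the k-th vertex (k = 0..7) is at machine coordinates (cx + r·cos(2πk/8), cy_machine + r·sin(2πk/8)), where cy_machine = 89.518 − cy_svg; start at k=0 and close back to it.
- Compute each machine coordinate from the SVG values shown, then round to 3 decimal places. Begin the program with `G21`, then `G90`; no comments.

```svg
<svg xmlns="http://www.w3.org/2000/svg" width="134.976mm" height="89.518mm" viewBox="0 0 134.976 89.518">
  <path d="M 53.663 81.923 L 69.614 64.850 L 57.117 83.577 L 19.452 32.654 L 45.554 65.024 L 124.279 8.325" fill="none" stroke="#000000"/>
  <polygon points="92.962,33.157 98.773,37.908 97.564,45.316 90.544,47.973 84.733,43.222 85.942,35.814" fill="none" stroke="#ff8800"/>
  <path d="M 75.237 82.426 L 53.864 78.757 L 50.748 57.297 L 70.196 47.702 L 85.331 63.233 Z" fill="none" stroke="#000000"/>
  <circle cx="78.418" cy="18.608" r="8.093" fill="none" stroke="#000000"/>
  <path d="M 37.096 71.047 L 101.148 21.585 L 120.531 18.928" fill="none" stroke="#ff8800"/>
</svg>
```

G21
G90
G00 X53.663 Y7.595
M3 S211
G1 X69.614 Y24.668 F2967
G1 X57.117 Y5.941
G1 X19.452 Y56.864
G1 X45.554 Y24.494
G1 X124.279 Y81.193
M5
G00 X92.962 Y56.361
M3 S908
G1 X98.773 Y51.610 F1616
G1 X97.564 Y44.202
G1 X90.544 Y41.545
G1 X84.733 Y46.296
G1 X85.942 Y53.704
G1 X92.962 Y56.361
M5
G00 X75.237 Y7.092
M3 S211
G1 X53.864 Y10.761 F2967
G1 X50.748 Y32.221
G1 X70.196 Y41.816
G1 X85.331 Y26.285
G1 X75.237 Y7.092
M5
G00 X86.511 Y70.910
M3 S211
G1 X84.141 Y76.633 F2967
G1 X78.418 Y79.003
G1 X72.695 Y76.633
G1 X70.325 Y70.910
G1 X72.695 Y65.187
G1 X78.418 Y62.817
G1 X84.141 Y65.187
G1 X86.511 Y70.910
M5
G00 X37.096 Y18.471
M3 S908
G1 X101.148 Y67.933 F1616
G1 X120.531 Y70.590
M5

Since the viewBox matches the mm dimensions, user units are millimetres directly. The only transform is the Y-flip y_m = 89.518 − y_svg.

Shape 1 is a open polyline drawn with `<path>`. Its stroke #000000 means engrave at S211, F2967. After flipping Y the toolpath is (53.663,7.595) → (69.614,24.668) → (57.117,5.941) → (19.452,56.864) → (45.554,24.494) → (124.279,81.193).

Shape 2 is a regular polygon drawn with `<polygon>`. Its stroke #ff8800 means cut at S908, F1616. After flipping Y the toolpath is (92.962,56.361) → (98.773,51.610) → (97.564,44.202) → (90.544,41.545) → (84.733,46.296) → (85.942,53.704) → (92.962,56.361), returning to the start.

Shape 3 is a regular polygon drawn with `<path>`. Its stroke #000000 means engrave at S211, F2967. After flipping Y the toolpath is (75.237,7.092) → (53.864,10.761) → (50.748,32.221) → (70.196,41.816) → (85.331,26.285) → (75.237,7.092), returning to the start.

Shape 4 is a circle drawn with `<circle>`. Its stroke #000000 means engrave at S211, F2967. After flipping Y the toolpath is (86.511,70.910) → (84.141,76.633) → (78.418,79.003) → (72.695,76.633) → (70.325,70.910) → (72.695,65.187) → (78.418,62.817) → (84.141,65.187) → (86.511,70.910), returning to the start.

Shape 5 is a open polyline drawn with `<path>`. Its stroke #ff8800 means cut at S908, F1616. After flipping Y the toolpath is (37.096,18.471) → (101.148,67.933) → (120.531,70.590).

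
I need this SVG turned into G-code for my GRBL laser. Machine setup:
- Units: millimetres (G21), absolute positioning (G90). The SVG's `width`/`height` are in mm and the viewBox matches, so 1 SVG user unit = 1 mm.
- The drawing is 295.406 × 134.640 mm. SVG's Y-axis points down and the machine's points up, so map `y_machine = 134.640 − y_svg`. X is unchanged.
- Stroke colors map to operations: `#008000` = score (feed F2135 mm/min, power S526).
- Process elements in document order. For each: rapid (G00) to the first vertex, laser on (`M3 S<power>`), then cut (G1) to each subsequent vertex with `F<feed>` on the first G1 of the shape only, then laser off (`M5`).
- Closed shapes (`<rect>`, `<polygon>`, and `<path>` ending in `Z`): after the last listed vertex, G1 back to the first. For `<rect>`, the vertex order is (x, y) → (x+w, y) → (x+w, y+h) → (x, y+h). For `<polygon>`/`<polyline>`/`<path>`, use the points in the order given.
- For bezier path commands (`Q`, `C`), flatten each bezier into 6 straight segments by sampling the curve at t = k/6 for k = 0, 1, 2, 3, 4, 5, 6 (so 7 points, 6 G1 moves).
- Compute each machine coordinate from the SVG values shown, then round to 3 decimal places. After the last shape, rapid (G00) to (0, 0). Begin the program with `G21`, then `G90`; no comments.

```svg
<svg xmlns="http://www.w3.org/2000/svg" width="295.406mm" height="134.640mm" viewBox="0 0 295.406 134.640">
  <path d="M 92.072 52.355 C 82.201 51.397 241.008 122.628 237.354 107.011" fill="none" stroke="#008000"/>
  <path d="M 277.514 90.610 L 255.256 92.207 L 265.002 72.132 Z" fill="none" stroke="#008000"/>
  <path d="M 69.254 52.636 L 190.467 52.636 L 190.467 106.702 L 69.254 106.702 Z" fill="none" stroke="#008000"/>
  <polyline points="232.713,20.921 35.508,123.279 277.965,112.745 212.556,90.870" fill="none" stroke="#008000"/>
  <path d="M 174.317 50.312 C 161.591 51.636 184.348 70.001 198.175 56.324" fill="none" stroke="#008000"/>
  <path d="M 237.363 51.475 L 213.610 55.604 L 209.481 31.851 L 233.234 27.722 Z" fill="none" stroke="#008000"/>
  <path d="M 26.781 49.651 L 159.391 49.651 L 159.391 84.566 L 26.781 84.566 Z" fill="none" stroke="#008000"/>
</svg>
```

G21
G90
G00 X92.072 Y82.285
M3 S526
G1 X99.660 Y77.485 F2135
G1 X126.163 Y65.070
G1 X162.382 Y49.460
G1 X199.119 Y35.071
G1 X227.176 Y26.322
G1 X237.354 Y27.629
M5
G00 X277.514 Y44.030
M3 S526
G1 X255.256 Y42.433 F2135
G1 X265.002 Y62.508
G1 X277.514 Y44.030
M5
G00 X69.254 Y82.004
M3 S526
G1 X190.467 Y82.004 F2135
G1 X190.467 Y27.938
G1 X69.254 Y27.938
G1 X69.254 Y82.004
M5
G00 X232.713 Y113.719
M3 S526
G1 X35.508 Y11.361 F2135
G1 X277.965 Y21.895
G1 X212.556 Y43.770
M5
G00 X174.317 Y84.328
M3 S526
G1 X170.705 Y82.473 F2135
G1 X171.774 Y79.142
G1 X176.289 Y75.697
G1 X183.016 Y73.502
G1 X190.723 Y73.920
G1 X198.175 Y78.316
M5
G00 X237.363 Y83.165
M3 S526
G1 X213.610 Y79.036 F2135
G1 X209.481 Y102.789
G1 X233.234 Y106.918
G1 X237.363 Y83.165
M5
G00 X26.781 Y84.989
M3 S526
G1 X159.391 Y84.989 F2135
G1 X159.391 Y50.074
G1 X26.781 Y50.074
G1 X26.781 Y84.989
M5
G00 X0.000 Y0.000

viewBox `0 0 295.406 134.640` with mm width/height → 1 unit = 1 mm. Flip: y_m = 134.640 − y_svg.

**Shape 1** — `<path>` cubic bezier, stroke `#008000` → score (S526, F2135). Control points (SVG): P0=(92.072,52.355), P1=(82.201,51.397), P2=(241.008,122.628), P3=(237.354,107.011); sampled at t=k/6. Machine vertices: (92.072,82.285) → (99.660,77.485) → (126.163,65.070) → (162.382,49.460) → (199.119,35.071) → (227.176,26.322) → (237.354,27.629). Open path.

**Shape 2** — `<path>` regular polygon, stroke `#008000` → score (S526, F2135). Machine vertices: (277.514,44.030) → (255.256,42.433) → (265.002,62.508) → (277.514,44.030). Closed: final G1 returns to the first vertex.

**Shape 3** — `<path>` rectangle, stroke `#008000` → score (S526, F2135). Machine vertices: (69.254,82.004) → (190.467,82.004) → (190.467,27.938) → (69.254,27.938) → (69.254,82.004). Closed: final G1 returns to the first vertex.

**Shape 4** — `<polyline>` open polyline, stroke `#008000` → score (S526, F2135). Machine vertices: (232.713,113.719) → (35.508,11.361) → (277.965,21.895) → (212.556,43.770). Open path.

**Shape 5** — `<path>` cubic bezier, stroke `#008000` → score (S526, F2135). Control points (SVG): P0=(174.317,50.312), P1=(161.591,51.636), P2=(184.348,70.001), P3=(198.175,56.324); sampled at t=k/6. Machine vertices: (174.317,84.328) → (170.705,82.473) → (171.774,79.142) → (176.289,75.697) → (183.016,73.502) → (190.723,73.920) → (198.175,78.316). Open path.

**Shape 6** — `<path>` regular polygon, stroke `#008000` → score (S526, F2135). Machine vertices: (237.363,83.165) → (213.610,79.036) → (209.481,102.789) → (233.234,106.918) → (237.363,83.165). Closed: final G1 returns to the first vertex.

**Shape 7** — `<path>` rectangle, stroke `#008000` → score (S526, F2135). Machine vertices: (26.781,84.989) → (159.391,84.989) → (159.391,50.074) → (26.781,50.074) → (26.781,84.989). Closed: final G1 returns to the first vertex.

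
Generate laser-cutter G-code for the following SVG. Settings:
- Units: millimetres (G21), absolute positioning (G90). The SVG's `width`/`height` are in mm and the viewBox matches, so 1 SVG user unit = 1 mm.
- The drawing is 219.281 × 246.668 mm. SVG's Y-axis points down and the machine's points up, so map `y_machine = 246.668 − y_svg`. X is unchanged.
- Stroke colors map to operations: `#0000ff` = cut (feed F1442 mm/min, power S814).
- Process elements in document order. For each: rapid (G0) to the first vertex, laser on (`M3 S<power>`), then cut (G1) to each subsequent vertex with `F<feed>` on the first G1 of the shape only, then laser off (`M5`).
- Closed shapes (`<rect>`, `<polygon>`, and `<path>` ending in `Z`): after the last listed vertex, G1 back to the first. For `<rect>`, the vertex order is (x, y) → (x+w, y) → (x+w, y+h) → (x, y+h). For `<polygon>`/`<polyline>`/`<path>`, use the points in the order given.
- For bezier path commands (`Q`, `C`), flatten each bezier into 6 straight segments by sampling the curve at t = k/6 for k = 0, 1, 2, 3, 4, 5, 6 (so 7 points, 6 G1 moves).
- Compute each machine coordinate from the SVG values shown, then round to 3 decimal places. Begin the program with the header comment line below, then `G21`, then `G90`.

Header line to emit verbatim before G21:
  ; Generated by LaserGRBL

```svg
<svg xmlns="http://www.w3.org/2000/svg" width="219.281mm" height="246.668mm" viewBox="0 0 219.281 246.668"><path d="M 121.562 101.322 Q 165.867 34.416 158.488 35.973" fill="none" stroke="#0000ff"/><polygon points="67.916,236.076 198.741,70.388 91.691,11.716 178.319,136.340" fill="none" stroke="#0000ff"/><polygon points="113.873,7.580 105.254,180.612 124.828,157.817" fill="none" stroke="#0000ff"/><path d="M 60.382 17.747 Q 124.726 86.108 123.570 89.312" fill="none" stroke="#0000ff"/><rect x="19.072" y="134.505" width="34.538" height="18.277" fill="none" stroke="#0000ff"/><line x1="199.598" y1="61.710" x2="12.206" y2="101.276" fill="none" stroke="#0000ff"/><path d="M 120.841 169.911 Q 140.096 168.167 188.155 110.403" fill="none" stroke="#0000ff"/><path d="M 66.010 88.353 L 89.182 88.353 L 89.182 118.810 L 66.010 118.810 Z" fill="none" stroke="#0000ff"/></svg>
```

1 u = 1 mm; y_m = 246.668 − y.

[1] `<path>` quadratic bezier, #0000ff→cut S814 F1442: (121.562,145.346) → (134.895,165.746) → (145.356,182.343) → (152.946,195.136) → (157.665,204.126) → (159.512,209.312) → (158.488,210.695)

[2] `<polygon>` closed polygon, #0000ff→cut S814 F1442: (67.916,10.592) → (198.741,176.280) → (91.691,234.952) → (178.319,110.328) → (67.916,10.592) (closed)

[3] `<polygon>` closed polygon, #0000ff→cut S814 F1442: (113.873,239.088) → (105.254,66.056) → (124.828,88.851) → (113.873,239.088) (closed)

[4] `<path>` quadratic bezier, #0000ff→cut S814 F1442: (60.382,228.921) → (80.011,207.944) → (96.000,190.587) → (108.351,176.849) → (117.063,166.732) → (122.136,160.234) → (123.570,157.356)

[5] `<rect>` rectangle, #0000ff→cut S814 F1442: (19.072,112.163) → (53.610,112.163) → (53.610,93.886) → (19.072,93.886) → (19.072,112.163) (closed)

[6] `<line>` line segment, #0000ff→cut S814 F1442: (199.598,184.958) → (12.206,145.392)

[7] `<path>` quadratic bezier, #0000ff→cut S814 F1442: (120.841,76.757) → (128.059,78.894) → (136.878,84.144) → (147.297,92.506) → (159.316,103.980) → (172.935,118.566) → (188.155,136.265)

[8] `<path>` rectangle, #0000ff→cut S814 F1442: (66.010,158.315) → (89.182,158.315) → (89.182,127.858) → (66.010,127.858) → (66.010,158.315) (closed)

; Generated by LaserGRBL
G21
G90
G0 X121.562 Y145.346
M3 S814
G1 X134.895 Y165.746 F1442
G1 X145.356 Y182.343
G1 X152.946 Y195.136
G1 X157.665 Y204.126
G1 X159.512 Y209.312
G1 X158.488 Y210.695
M5
G0 X67.916 Y10.592
M3 S814
G1 X198.741 Y176.280 F1442
G1 X91.691 Y234.952
G1 X178.319 Y110.328
G1 X67.916 Y10.592
M5
G0 X113.873 Y239.088
M3 S814
G1 X105.254 Y66.056 F1442
G1 X124.828 Y88.851
G1 X113.873 Y239.088
M5
G0 X60.382 Y228.921
M3 S814
G1 X80.011 Y207.944 F1442
G1 X96.000 Y190.587
G1 X108.351 Y176.849
G1 X117.063 Y166.732
G1 X122.136 Y160.234
G1 X123.570 Y157.356
M5
G0 X19.072 Y112.163
M3 S814
G1 X53.610 Y112.163 F1442
G1 X53.610 Y93.886
G1 X19.072 Y93.886
G1 X19.072 Y112.163
M5
G0 X199.598 Y184.958
M3 S814
G1 X12.206 Y145.392 F1442
M5
G0 X120.841 Y76.757
M3 S814
G1 X128.059 Y78.894 F1442
G1 X136.878 Y84.144
G1 X147.297 Y92.506
G1 X159.316 Y103.980
G1 X172.935 Y118.566
G1 X188.155 Y136.265
M5
G0 X66.010 Y158.315
M3 S814
G1 X89.182 Y158.315 F1442
G1 X89.182 Y127.858
G1 X66.010 Y127.858
G1 X66.010 Y158.315
M5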